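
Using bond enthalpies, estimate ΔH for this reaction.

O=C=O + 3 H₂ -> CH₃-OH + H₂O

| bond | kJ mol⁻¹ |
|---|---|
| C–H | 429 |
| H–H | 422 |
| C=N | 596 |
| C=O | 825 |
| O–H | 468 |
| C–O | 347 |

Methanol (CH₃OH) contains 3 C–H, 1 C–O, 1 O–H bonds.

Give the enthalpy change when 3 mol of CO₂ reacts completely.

ΔH = −366 kJ

Bonds broken (reactants):
  C=O: 2 × 825 = 1650
  H–H: 3 × 422 = 1266
  Σ(broken) = 2916 kJ
Bonds formed (products):
  C–H: 3 × 429 = 1287
  C–O: 1 × 347 = 347
  O–H: 3 × 468 = 1404
  Σ(formed) = 3038 kJ
ΔH = Σ(broken) − Σ(formed) = 2916 − 3038 = −122 kJ
For 3× the reaction as written: 3 × (−122) = −366 kJ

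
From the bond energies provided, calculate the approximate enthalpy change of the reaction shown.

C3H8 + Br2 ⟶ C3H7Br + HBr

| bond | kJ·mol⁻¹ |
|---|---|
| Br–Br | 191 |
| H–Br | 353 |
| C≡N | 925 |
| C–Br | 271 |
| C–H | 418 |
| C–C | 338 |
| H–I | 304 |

ΔH ≈ −15 kJ

Bonds broken (reactants):
  Br–Br: 1 × 191 = 191
  C–C: 2 × 338 = 676
  C–H: 8 × 418 = 3344
  Σ(broken) = 4211 kJ
Bonds formed (products):
  C–Br: 1 × 271 = 271
  C–C: 2 × 338 = 676
  C–H: 7 × 418 = 2926
  H–Br: 1 × 353 = 353
  Σ(formed) = 4226 kJ
ΔH = Σ(broken) − Σ(formed) = 4211 − 4226 = −15 kJ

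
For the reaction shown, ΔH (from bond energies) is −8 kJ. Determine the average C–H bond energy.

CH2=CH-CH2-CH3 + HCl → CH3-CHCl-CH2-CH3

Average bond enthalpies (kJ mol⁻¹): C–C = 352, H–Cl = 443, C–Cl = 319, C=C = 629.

Let D be the C–H bond energy.
Σ(broken) = 2×352 + 8×D + 1×629 + 1×443 = 1776 + 8D
Σ(formed) = 3×352 + 1×319 + 9×D = 1375 + 9D
ΔH = Σ(broken) − Σ(formed) = (1776 + 8D) − (1375 + 9D) = +401 − D
Setting this equal to −8 kJ gives D = 409 kJ/mol.

D(C–H) ≈ 409 kJ/mol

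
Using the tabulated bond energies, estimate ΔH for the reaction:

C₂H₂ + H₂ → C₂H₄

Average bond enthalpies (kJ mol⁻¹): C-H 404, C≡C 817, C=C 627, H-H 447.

Bonds broken (reactants):
  C≡C: 1 × 817 = 817
  C-H: 2 × 404 = 808
  H-H: 1 × 447 = 447
  Σ(broken) = 2072 kJ
Bonds formed (products):
  C-H: 4 × 404 = 1616
  C=C: 1 × 627 = 627
  Σ(formed) = 2243 kJ
ΔH = Σ(broken) − Σ(formed) = 2072 − 2243 = −171 kJ

ΔH ≈ −171 kJ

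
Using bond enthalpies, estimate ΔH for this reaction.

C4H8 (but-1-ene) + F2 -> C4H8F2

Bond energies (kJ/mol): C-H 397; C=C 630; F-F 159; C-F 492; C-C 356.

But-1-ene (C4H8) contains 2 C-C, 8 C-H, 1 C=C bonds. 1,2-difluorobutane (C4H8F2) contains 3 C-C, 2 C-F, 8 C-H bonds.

ΔH ≈ −551 kJ

Bonds broken (reactants):
  C-C: 2 × 356 = 712
  C-H: 8 × 397 = 3176
  C=C: 1 × 630 = 630
  F-F: 1 × 159 = 159
  Σ(broken) = 4677 kJ
Bonds formed (products):
  C-C: 3 × 356 = 1068
  C-F: 2 × 492 = 984
  C-H: 8 × 397 = 3176
  Σ(formed) = 5228 kJ
ΔH = Σ(broken) − Σ(formed) = 4677 − 5228 = −551 kJ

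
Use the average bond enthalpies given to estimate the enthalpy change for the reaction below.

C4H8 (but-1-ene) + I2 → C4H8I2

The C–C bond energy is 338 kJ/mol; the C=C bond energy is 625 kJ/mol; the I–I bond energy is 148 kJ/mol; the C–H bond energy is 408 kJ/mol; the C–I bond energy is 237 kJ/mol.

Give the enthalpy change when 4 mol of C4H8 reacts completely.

ΔH = −156 kJ

Bonds broken (reactants):
  C–C: 2 × 338 = 676
  C–H: 8 × 408 = 3264
  C=C: 1 × 625 = 625
  I–I: 1 × 148 = 148
  Σ(broken) = 4713 kJ
Bonds formed (products):
  C–C: 3 × 338 = 1014
  C–H: 8 × 408 = 3264
  C–I: 2 × 237 = 474
  Σ(formed) = 4752 kJ
ΔH = Σ(broken) − Σ(formed) = 4713 − 4752 = −39 kJ
For 4× the reaction as written: 4 × (−39) = −156 kJ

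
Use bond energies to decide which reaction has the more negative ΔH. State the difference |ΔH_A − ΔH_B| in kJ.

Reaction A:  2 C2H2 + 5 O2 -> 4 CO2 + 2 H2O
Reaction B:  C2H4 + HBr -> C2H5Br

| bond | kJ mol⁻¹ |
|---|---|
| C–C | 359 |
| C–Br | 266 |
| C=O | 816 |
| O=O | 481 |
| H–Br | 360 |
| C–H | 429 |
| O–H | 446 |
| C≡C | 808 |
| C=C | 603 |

Reaction A, by 2484 kJ

Reaction A:
  Bonds broken (reactants):
    C≡C: 2 × 808 = 1616
    C–H: 4 × 429 = 1716
    O=O: 5 × 481 = 2405
    Σ(broken) = 5737 kJ
  Bonds formed (products):
    C=O: 8 × 816 = 6528
    O–H: 4 × 446 = 1784
    Σ(formed) = 8312 kJ
  ΔH_A = 5737 − 8312 = −2575 kJ
Reaction B:
  Bonds broken (reactants):
    C–H: 4 × 429 = 1716
    C=C: 1 × 603 = 603
    H–Br: 1 × 360 = 360
    Σ(broken) = 2679 kJ
  Bonds formed (products):
    C–Br: 1 × 266 = 266
    C–C: 1 × 359 = 359
    C–H: 5 × 429 = 2145
    Σ(formed) = 2770 kJ
  ΔH_B = 2679 − 2770 = −91 kJ
ΔH_A − ΔH_B = −2484 kJ, so reaction A has the more negative ΔH; |ΔH_A − ΔH_B| = 2484 kJ.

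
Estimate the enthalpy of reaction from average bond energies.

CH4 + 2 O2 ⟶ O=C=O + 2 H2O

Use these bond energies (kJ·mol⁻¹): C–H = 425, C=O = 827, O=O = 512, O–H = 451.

ΔH ≈ −734 kJ

Bonds broken (reactants):
  C–H: 4 × 425 = 1700
  O=O: 2 × 512 = 1024
  Σ(broken) = 2724 kJ
Bonds formed (products):
  C=O: 2 × 827 = 1654
  O–H: 4 × 451 = 1804
  Σ(formed) = 3458 kJ
ΔH = Σ(broken) − Σ(formed) = 2724 − 3458 = −734 kJ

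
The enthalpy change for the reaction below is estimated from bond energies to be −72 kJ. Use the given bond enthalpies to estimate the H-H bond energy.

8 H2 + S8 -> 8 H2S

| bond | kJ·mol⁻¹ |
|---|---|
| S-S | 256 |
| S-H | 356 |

Let D be the H-H bond energy.
Σ(broken) = 8×D + 8×256 = 2048 + 8D
Σ(formed) = 16×356 = 5696
ΔH = Σ(broken) − Σ(formed) = (2048 + 8D) − (5696) = −3648 + 8D
Setting this equal to −72 kJ gives 8D = 3576, so D = 447 kJ/mol.

D(H-H) ≈ 447 kJ/mol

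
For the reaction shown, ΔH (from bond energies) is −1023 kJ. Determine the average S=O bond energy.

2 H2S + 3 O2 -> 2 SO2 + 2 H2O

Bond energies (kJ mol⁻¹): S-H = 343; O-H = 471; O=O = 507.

D(S=O) ≈ 508 kJ/mol

Let D be the S=O bond energy.
Σ(broken) = 3×507 + 4×343 = 2893
Σ(formed) = 4×471 + 4×D = 1884 + 4D
ΔH = Σ(broken) − Σ(formed) = (2893) − (1884 + 4D) = +1009 − 4D
Setting this equal to −1023 kJ gives 4D = 2032, so D = 508 kJ/mol.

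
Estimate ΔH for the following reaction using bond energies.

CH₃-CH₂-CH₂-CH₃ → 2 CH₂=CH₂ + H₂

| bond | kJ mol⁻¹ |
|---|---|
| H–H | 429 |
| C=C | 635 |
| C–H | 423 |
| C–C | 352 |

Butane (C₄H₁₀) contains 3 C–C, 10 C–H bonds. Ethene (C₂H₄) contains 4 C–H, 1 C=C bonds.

Bonds broken (reactants):
  C–C: 3 × 352 = 1056
  C–H: 10 × 423 = 4230
  Σ(broken) = 5286 kJ
Bonds formed (products):
  C–H: 8 × 423 = 3384
  C=C: 2 × 635 = 1270
  H–H: 1 × 429 = 429
  Σ(formed) = 5083 kJ
ΔH = Σ(broken) − Σ(formed) = 5286 − 5083 = +203 kJ

ΔH ≈ +203 kJ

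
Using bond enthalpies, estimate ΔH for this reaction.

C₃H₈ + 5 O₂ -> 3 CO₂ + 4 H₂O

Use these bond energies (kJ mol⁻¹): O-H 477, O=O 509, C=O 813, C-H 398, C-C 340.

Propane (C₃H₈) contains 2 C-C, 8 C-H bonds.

ΔH ≈ −2285 kJ

Bonds broken (reactants):
  C-C: 2 × 340 = 680
  C-H: 8 × 398 = 3184
  O=O: 5 × 509 = 2545
  Σ(broken) = 6409 kJ
Bonds formed (products):
  C=O: 6 × 813 = 4878
  O-H: 8 × 477 = 3816
  Σ(formed) = 8694 kJ
ΔH = Σ(broken) − Σ(formed) = 6409 − 8694 = −2285 kJ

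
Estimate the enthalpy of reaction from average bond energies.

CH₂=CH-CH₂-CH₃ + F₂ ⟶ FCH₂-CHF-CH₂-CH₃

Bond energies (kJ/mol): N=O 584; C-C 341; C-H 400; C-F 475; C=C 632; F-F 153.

ΔH ≈ −506 kJ

Bonds broken (reactants):
  C-C: 2 × 341 = 682
  C-H: 8 × 400 = 3200
  C=C: 1 × 632 = 632
  F-F: 1 × 153 = 153
  Σ(broken) = 4667 kJ
Bonds formed (products):
  C-C: 3 × 341 = 1023
  C-F: 2 × 475 = 950
  C-H: 8 × 400 = 3200
  Σ(formed) = 5173 kJ
ΔH = Σ(broken) − Σ(formed) = 4667 − 5173 = −506 kJ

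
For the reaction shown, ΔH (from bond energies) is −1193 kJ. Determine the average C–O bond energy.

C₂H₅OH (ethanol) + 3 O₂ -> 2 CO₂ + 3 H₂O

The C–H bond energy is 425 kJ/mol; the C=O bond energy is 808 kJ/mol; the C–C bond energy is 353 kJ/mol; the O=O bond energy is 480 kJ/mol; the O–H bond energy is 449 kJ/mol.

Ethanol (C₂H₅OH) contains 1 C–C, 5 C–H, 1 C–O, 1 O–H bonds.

Let D be the C–O bond energy.
Σ(broken) = 1×353 + 5×425 + 1×D + 1×449 + 3×480 = 4367 + D
Σ(formed) = 4×808 + 6×449 = 5926
ΔH = Σ(broken) − Σ(formed) = (4367 + D) − (5926) = −1559 + D
Setting this equal to −1193 kJ gives D = 366 kJ/mol.

D(C–O) ≈ 366 kJ/mol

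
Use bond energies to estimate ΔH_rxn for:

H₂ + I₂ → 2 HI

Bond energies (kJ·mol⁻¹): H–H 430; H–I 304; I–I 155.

ΔH ≈ −23 kJ

Bonds broken (reactants):
  H–H: 1 × 430 = 430
  I–I: 1 × 155 = 155
  Σ(broken) = 585 kJ
Bonds formed (products):
  H–I: 2 × 304 = 608
  Σ(formed) = 608 kJ
ΔH = Σ(broken) − Σ(formed) = 585 − 608 = −23 kJ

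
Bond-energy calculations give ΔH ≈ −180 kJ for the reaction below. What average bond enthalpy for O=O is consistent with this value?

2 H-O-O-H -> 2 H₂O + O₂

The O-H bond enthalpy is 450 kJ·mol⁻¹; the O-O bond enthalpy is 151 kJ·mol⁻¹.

Let D be the O=O bond energy.
Σ(broken) = 4×450 + 2×151 = 2102
Σ(formed) = 4×450 + 1×D = 1800 + D
ΔH = Σ(broken) − Σ(formed) = (2102) − (1800 + D) = +302 − D
Setting this equal to −180 kJ gives D = 482 kJ/mol.

D(O=O) ≈ 482 kJ/mol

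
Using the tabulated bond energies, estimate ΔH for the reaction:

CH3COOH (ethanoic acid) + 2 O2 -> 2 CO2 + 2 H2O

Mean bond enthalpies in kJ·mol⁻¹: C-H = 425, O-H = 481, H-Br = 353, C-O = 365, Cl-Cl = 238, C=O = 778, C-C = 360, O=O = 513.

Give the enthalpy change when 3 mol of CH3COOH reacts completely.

Bonds broken (reactants):
  C-C: 1 × 360 = 360
  C-H: 3 × 425 = 1275
  C-O: 1 × 365 = 365
  C=O: 1 × 778 = 778
  O-H: 1 × 481 = 481
  O=O: 2 × 513 = 1026
  Σ(broken) = 4285 kJ
Bonds formed (products):
  C=O: 4 × 778 = 3112
  O-H: 4 × 481 = 1924
  Σ(formed) = 5036 kJ
ΔH = Σ(broken) − Σ(formed) = 4285 − 5036 = −751 kJ
For 3× the reaction as written: 3 × (−751) = −2253 kJ

ΔH = −2253 kJ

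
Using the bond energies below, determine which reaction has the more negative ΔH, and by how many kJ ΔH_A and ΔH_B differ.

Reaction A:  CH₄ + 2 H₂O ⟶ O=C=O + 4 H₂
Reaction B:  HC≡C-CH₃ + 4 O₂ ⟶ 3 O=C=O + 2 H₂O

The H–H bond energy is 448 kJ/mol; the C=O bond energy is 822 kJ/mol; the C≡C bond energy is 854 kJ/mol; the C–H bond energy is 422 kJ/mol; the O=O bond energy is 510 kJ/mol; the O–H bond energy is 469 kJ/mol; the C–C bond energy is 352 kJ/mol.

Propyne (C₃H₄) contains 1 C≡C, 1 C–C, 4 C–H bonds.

Reaction B, by 2002 kJ

Reaction A:
  Bonds broken (reactants):
    C–H: 4 × 422 = 1688
    O–H: 4 × 469 = 1876
    Σ(broken) = 3564 kJ
  Bonds formed (products):
    C=O: 2 × 822 = 1644
    H–H: 4 × 448 = 1792
    Σ(formed) = 3436 kJ
  ΔH_A = 3564 − 3436 = +128 kJ
Reaction B:
  Bonds broken (reactants):
    C≡C: 1 × 854 = 854
    C–C: 1 × 352 = 352
    C–H: 4 × 422 = 1688
    O=O: 4 × 510 = 2040
    Σ(broken) = 4934 kJ
  Bonds formed (products):
    C=O: 6 × 822 = 4932
    O–H: 4 × 469 = 1876
    Σ(formed) = 6808 kJ
  ΔH_B = 4934 − 6808 = −1874 kJ
ΔH_A − ΔH_B = +2002 kJ, so reaction B has the more negative ΔH; |ΔH_A − ΔH_B| = 2002 kJ.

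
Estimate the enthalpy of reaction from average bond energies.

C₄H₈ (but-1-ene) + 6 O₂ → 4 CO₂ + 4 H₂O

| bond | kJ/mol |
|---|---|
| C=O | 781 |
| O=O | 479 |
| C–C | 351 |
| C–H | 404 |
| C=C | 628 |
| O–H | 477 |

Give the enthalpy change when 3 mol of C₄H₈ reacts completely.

Bonds broken (reactants):
  C–C: 2 × 351 = 702
  C–H: 8 × 404 = 3232
  C=C: 1 × 628 = 628
  O=O: 6 × 479 = 2874
  Σ(broken) = 7436 kJ
Bonds formed (products):
  C=O: 8 × 781 = 6248
  O–H: 8 × 477 = 3816
  Σ(formed) = 10064 kJ
ΔH = Σ(broken) − Σ(formed) = 7436 − 10064 = −2628 kJ
For 3× the reaction as written: 3 × (−2628) = −7884 kJ

ΔH = −7884 kJ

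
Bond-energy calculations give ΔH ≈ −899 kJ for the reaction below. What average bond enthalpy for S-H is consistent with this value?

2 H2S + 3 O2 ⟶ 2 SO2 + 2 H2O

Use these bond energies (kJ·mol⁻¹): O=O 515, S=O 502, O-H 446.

D(S-H) ≈ 337 kJ/mol

Let D be the S-H bond energy.
Σ(broken) = 3×515 + 4×D = 1545 + 4D
Σ(formed) = 4×446 + 4×502 = 3792
ΔH = Σ(broken) − Σ(formed) = (1545 + 4D) − (3792) = −2247 + 4D
Setting this equal to −899 kJ gives 4D = 1348, so D = 337 kJ/mol.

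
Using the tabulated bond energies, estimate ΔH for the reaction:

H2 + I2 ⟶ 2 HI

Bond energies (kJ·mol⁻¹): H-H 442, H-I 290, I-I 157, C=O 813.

Bonds broken (reactants):
  H-H: 1 × 442 = 442
  I-I: 1 × 157 = 157
  Σ(broken) = 599 kJ
Bonds formed (products):
  H-I: 2 × 290 = 580
  Σ(formed) = 580 kJ
ΔH = Σ(broken) − Σ(formed) = 599 − 580 = +19 kJ

ΔH ≈ +19 kJ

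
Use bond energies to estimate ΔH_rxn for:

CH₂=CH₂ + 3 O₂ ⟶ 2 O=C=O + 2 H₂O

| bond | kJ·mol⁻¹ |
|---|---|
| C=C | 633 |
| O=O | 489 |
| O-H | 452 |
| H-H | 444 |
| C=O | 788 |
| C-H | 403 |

Bonds broken (reactants):
  C-H: 4 × 403 = 1612
  C=C: 1 × 633 = 633
  O=O: 3 × 489 = 1467
  Σ(broken) = 3712 kJ
Bonds formed (products):
  C=O: 4 × 788 = 3152
  O-H: 4 × 452 = 1808
  Σ(formed) = 4960 kJ
ΔH = Σ(broken) − Σ(formed) = 3712 − 4960 = −1248 kJ

ΔH ≈ −1248 kJ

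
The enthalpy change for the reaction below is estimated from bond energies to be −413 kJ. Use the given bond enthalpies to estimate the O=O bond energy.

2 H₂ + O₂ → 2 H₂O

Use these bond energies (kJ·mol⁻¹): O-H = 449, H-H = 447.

Let D be the O=O bond energy.
Σ(broken) = 2×447 + 1×D = 894 + D
Σ(formed) = 4×449 = 1796
ΔH = Σ(broken) − Σ(formed) = (894 + D) − (1796) = −902 + D
Setting this equal to −413 kJ gives D = 489 kJ/mol.

D(O=O) ≈ 489 kJ/mol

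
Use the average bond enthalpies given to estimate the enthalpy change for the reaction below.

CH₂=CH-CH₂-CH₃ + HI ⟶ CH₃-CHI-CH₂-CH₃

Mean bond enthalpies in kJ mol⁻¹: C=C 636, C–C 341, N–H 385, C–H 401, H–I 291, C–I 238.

Bonds broken (reactants):
  C–C: 2 × 341 = 682
  C–H: 8 × 401 = 3208
  C=C: 1 × 636 = 636
  H–I: 1 × 291 = 291
  Σ(broken) = 4817 kJ
Bonds formed (products):
  C–C: 3 × 341 = 1023
  C–H: 9 × 401 = 3609
  C–I: 1 × 238 = 238
  Σ(formed) = 4870 kJ
ΔH = Σ(broken) − Σ(formed) = 4817 − 4870 = −53 kJ

ΔH ≈ −53 kJ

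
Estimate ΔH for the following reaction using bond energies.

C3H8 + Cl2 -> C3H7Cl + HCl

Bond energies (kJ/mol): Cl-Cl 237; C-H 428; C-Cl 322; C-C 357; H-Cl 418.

Bonds broken (reactants):
  C-C: 2 × 357 = 714
  C-H: 8 × 428 = 3424
  Cl-Cl: 1 × 237 = 237
  Σ(broken) = 4375 kJ
Bonds formed (products):
  C-C: 2 × 357 = 714
  C-Cl: 1 × 322 = 322
  C-H: 7 × 428 = 2996
  H-Cl: 1 × 418 = 418
  Σ(formed) = 4450 kJ
ΔH = Σ(broken) − Σ(formed) = 4375 − 4450 = −75 kJ

ΔH ≈ −75 kJ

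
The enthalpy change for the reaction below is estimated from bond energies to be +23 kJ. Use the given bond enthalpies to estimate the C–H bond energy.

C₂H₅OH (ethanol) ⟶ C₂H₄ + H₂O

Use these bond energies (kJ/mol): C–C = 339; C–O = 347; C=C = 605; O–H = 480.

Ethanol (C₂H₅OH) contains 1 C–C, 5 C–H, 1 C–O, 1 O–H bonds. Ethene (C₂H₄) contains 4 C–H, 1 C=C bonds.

D(C–H) ≈ 422 kJ/mol

Let D be the C–H bond energy.
Σ(broken) = 1×339 + 5×D + 1×347 + 1×480 = 1166 + 5D
Σ(formed) = 4×D + 1×605 + 2×480 = 1565 + 4D
ΔH = Σ(broken) − Σ(formed) = (1166 + 5D) − (1565 + 4D) = −399 + D
Setting this equal to +23 kJ gives D = 422 kJ/mol.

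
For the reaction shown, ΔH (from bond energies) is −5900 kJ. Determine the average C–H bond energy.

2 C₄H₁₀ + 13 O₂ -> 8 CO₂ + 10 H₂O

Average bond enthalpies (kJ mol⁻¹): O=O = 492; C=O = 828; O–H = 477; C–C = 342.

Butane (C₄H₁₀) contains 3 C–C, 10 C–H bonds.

D(C–H) ≈ 422 kJ/mol

Let D be the C–H bond energy.
Σ(broken) = 6×342 + 20×D + 13×492 = 8448 + 20D
Σ(formed) = 16×828 + 20×477 = 22788
ΔH = Σ(broken) − Σ(formed) = (8448 + 20D) − (22788) = −14340 + 20D
Setting this equal to −5900 kJ gives 20D = 8440, so D = 422 kJ/mol.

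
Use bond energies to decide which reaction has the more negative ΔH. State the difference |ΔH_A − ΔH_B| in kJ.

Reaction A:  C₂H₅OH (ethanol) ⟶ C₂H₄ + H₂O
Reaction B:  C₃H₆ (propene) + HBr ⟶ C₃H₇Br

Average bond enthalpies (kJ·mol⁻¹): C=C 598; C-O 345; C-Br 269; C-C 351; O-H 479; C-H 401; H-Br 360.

Reaction B, by 83 kJ

Reaction A:
  Bonds broken (reactants):
    C-C: 1 × 351 = 351
    C-H: 5 × 401 = 2005
    C-O: 1 × 345 = 345
    O-H: 1 × 479 = 479
    Σ(broken) = 3180 kJ
  Bonds formed (products):
    C-H: 4 × 401 = 1604
    C=C: 1 × 598 = 598
    O-H: 2 × 479 = 958
    Σ(formed) = 3160 kJ
  ΔH_A = 3180 − 3160 = +20 kJ
Reaction B:
  Bonds broken (reactants):
    C-C: 1 × 351 = 351
    C-H: 6 × 401 = 2406
    C=C: 1 × 598 = 598
    H-Br: 1 × 360 = 360
    Σ(broken) = 3715 kJ
  Bonds formed (products):
    C-Br: 1 × 269 = 269
    C-C: 2 × 351 = 702
    C-H: 7 × 401 = 2807
    Σ(formed) = 3778 kJ
  ΔH_B = 3715 − 3778 = −63 kJ
ΔH_A − ΔH_B = +83 kJ, so reaction B has the more negative ΔH; |ΔH_A − ΔH_B| = 83 kJ.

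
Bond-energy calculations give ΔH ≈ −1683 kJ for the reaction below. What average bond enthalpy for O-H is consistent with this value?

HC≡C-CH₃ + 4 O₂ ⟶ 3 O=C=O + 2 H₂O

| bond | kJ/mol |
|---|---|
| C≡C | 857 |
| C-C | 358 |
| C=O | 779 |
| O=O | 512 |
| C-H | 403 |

D(O-H) ≈ 471 kJ/mol

Let D be the O-H bond energy.
Σ(broken) = 1×857 + 1×358 + 4×403 + 4×512 = 4875
Σ(formed) = 6×779 + 4×D = 4674 + 4D
ΔH = Σ(broken) − Σ(formed) = (4875) − (4674 + 4D) = +201 − 4D
Setting this equal to −1683 kJ gives 4D = 1884, so D = 471 kJ/mol.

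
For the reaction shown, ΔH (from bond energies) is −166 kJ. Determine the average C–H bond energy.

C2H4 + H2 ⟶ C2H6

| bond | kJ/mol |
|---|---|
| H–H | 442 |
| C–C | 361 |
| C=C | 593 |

D(C–H) ≈ 420 kJ/mol

Let D be the C–H bond energy.
Σ(broken) = 4×D + 1×593 + 1×442 = 1035 + 4D
Σ(formed) = 1×361 + 6×D = 361 + 6D
ΔH = Σ(broken) − Σ(formed) = (1035 + 4D) − (361 + 6D) = +674 − 2D
Setting this equal to −166 kJ gives 2D = 840, so D = 420 kJ/mol.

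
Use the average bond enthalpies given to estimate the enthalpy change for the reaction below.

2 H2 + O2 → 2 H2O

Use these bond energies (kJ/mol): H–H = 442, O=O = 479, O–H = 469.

Bonds broken (reactants):
  H–H: 2 × 442 = 884
  O=O: 1 × 479 = 479
  Σ(broken) = 1363 kJ
Bonds formed (products):
  O–H: 4 × 469 = 1876
  Σ(formed) = 1876 kJ
ΔH = Σ(broken) − Σ(formed) = 1363 − 1876 = −513 kJ

ΔH ≈ −513 kJ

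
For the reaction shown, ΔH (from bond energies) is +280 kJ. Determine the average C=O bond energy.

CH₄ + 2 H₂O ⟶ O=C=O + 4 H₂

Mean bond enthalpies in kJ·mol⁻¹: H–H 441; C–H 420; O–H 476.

D(C=O) ≈ 770 kJ/mol

Let D be the C=O bond energy.
Σ(broken) = 4×420 + 4×476 = 3584
Σ(formed) = 2×D + 4×441 = 1764 + 2D
ΔH = Σ(broken) − Σ(formed) = (3584) − (1764 + 2D) = +1820 − 2D
Setting this equal to +280 kJ gives 2D = 1540, so D = 770 kJ/mol.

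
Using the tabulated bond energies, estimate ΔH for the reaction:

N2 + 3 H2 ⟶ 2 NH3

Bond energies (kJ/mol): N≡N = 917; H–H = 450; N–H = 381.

ΔH ≈ −19 kJ

Bonds broken (reactants):
  H–H: 3 × 450 = 1350
  N≡N: 1 × 917 = 917
  Σ(broken) = 2267 kJ
Bonds formed (products):
  N–H: 6 × 381 = 2286
  Σ(formed) = 2286 kJ
ΔH = Σ(broken) − Σ(formed) = 2267 − 2286 = −19 kJ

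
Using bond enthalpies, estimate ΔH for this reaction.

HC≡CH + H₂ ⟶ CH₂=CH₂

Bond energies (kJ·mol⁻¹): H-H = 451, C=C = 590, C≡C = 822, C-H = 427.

Bonds broken (reactants):
  C≡C: 1 × 822 = 822
  C-H: 2 × 427 = 854
  H-H: 1 × 451 = 451
  Σ(broken) = 2127 kJ
Bonds formed (products):
  C-H: 4 × 427 = 1708
  C=C: 1 × 590 = 590
  Σ(formed) = 2298 kJ
ΔH = Σ(broken) − Σ(formed) = 2127 − 2298 = −171 kJ

ΔH ≈ −171 kJ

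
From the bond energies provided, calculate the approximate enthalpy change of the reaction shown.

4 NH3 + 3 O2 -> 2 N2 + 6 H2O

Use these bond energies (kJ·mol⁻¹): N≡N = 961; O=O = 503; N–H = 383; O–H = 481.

ΔH ≈ −1589 kJ

Bonds broken (reactants):
  N–H: 12 × 383 = 4596
  O=O: 3 × 503 = 1509
  Σ(broken) = 6105 kJ
Bonds formed (products):
  N≡N: 2 × 961 = 1922
  O–H: 12 × 481 = 5772
  Σ(formed) = 7694 kJ
ΔH = Σ(broken) − Σ(formed) = 6105 − 7694 = −1589 kJ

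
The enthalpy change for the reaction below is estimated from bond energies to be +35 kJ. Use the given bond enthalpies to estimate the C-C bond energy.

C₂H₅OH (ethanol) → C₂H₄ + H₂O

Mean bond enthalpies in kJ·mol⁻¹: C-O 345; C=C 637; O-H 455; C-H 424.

D(C-C) ≈ 358 kJ/mol

Let D be the C-C bond energy.
Σ(broken) = 1×D + 5×424 + 1×345 + 1×455 = 2920 + D
Σ(formed) = 4×424 + 1×637 + 2×455 = 3243
ΔH = Σ(broken) − Σ(formed) = (2920 + D) − (3243) = −323 + D
Setting this equal to +35 kJ gives D = 358 kJ/mol.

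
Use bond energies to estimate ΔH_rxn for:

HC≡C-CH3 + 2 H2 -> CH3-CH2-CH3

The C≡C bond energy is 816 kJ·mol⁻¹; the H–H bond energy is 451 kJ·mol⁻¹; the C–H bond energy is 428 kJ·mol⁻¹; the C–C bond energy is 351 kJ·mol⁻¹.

ΔH ≈ −345 kJ

Bonds broken (reactants):
  C≡C: 1 × 816 = 816
  C–C: 1 × 351 = 351
  C–H: 4 × 428 = 1712
  H–H: 2 × 451 = 902
  Σ(broken) = 3781 kJ
Bonds formed (products):
  C–C: 2 × 351 = 702
  C–H: 8 × 428 = 3424
  Σ(formed) = 4126 kJ
ΔH = Σ(broken) − Σ(formed) = 3781 − 4126 = −345 kJ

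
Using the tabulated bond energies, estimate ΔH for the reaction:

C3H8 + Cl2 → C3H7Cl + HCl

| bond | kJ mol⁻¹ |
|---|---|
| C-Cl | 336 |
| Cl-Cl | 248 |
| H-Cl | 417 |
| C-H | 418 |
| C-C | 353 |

ΔH ≈ −87 kJ

Bonds broken (reactants):
  C-C: 2 × 353 = 706
  C-H: 8 × 418 = 3344
  Cl-Cl: 1 × 248 = 248
  Σ(broken) = 4298 kJ
Bonds formed (products):
  C-C: 2 × 353 = 706
  C-Cl: 1 × 336 = 336
  C-H: 7 × 418 = 2926
  H-Cl: 1 × 417 = 417
  Σ(formed) = 4385 kJ
ΔH = Σ(broken) − Σ(formed) = 4298 − 4385 = −87 kJ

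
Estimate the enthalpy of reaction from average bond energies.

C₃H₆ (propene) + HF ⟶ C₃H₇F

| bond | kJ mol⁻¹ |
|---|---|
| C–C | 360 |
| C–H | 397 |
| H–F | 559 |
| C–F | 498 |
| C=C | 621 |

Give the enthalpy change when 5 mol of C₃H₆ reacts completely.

Bonds broken (reactants):
  C–C: 1 × 360 = 360
  C–H: 6 × 397 = 2382
  C=C: 1 × 621 = 621
  H–F: 1 × 559 = 559
  Σ(broken) = 3922 kJ
Bonds formed (products):
  C–C: 2 × 360 = 720
  C–F: 1 × 498 = 498
  C–H: 7 × 397 = 2779
  Σ(formed) = 3997 kJ
ΔH = Σ(broken) − Σ(formed) = 3922 − 3997 = −75 kJ
For 5× the reaction as written: 5 × (−75) = −375 kJ

ΔH = −375 kJ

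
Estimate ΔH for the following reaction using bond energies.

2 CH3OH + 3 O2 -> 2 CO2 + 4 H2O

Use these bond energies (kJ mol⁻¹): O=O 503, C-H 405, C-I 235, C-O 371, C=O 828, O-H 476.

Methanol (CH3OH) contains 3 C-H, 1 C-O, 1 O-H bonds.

Bonds broken (reactants):
  C-H: 6 × 405 = 2430
  C-O: 2 × 371 = 742
  O-H: 2 × 476 = 952
  O=O: 3 × 503 = 1509
  Σ(broken) = 5633 kJ
Bonds formed (products):
  C=O: 4 × 828 = 3312
  O-H: 8 × 476 = 3808
  Σ(formed) = 7120 kJ
ΔH = Σ(broken) − Σ(formed) = 5633 − 7120 = −1487 kJ

ΔH ≈ −1487 kJ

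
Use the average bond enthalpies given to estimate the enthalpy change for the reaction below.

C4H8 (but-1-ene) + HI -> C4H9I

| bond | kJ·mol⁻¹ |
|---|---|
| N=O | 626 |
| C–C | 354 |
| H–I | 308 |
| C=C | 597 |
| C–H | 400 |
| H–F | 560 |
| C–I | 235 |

ΔH ≈ −84 kJ

Bonds broken (reactants):
  C–C: 2 × 354 = 708
  C–H: 8 × 400 = 3200
  C=C: 1 × 597 = 597
  H–I: 1 × 308 = 308
  Σ(broken) = 4813 kJ
Bonds formed (products):
  C–C: 3 × 354 = 1062
  C–H: 9 × 400 = 3600
  C–I: 1 × 235 = 235
  Σ(formed) = 4897 kJ
ΔH = Σ(broken) − Σ(formed) = 4813 − 4897 = −84 kJ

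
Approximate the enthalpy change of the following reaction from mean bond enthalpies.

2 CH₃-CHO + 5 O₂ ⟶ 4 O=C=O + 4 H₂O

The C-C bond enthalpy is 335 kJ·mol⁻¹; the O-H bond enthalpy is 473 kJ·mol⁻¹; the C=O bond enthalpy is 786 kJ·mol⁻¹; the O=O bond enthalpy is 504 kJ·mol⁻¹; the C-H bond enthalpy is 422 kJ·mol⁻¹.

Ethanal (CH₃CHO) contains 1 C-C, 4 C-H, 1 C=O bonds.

Bonds broken (reactants):
  C-C: 2 × 335 = 670
  C-H: 8 × 422 = 3376
  C=O: 2 × 786 = 1572
  O=O: 5 × 504 = 2520
  Σ(broken) = 8138 kJ
Bonds formed (products):
  C=O: 8 × 786 = 6288
  O-H: 8 × 473 = 3784
  Σ(formed) = 10072 kJ
ΔH = Σ(broken) − Σ(formed) = 8138 − 10072 = −1934 kJ

ΔH ≈ −1934 kJ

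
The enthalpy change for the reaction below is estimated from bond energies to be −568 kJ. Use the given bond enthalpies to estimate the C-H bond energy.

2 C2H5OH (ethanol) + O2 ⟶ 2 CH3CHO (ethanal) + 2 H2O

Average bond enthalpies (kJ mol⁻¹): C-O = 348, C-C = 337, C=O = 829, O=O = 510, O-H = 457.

D(C-H) ≈ 399 kJ/mol

Let D be the C-H bond energy.
Σ(broken) = 2×337 + 10×D + 2×348 + 2×457 + 1×510 = 2794 + 10D
Σ(formed) = 2×337 + 8×D + 2×829 + 4×457 = 4160 + 8D
ΔH = Σ(broken) − Σ(formed) = (2794 + 10D) − (4160 + 8D) = −1366 + 2D
Setting this equal to −568 kJ gives 2D = 798, so D = 399 kJ/mol.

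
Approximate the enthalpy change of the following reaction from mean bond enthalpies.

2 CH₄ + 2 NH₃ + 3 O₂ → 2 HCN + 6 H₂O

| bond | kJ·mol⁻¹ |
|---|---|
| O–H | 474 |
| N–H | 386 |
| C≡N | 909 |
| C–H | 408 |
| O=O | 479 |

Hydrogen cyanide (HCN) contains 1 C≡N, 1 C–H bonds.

ΔH ≈ −1305 kJ

Bonds broken (reactants):
  C–H: 8 × 408 = 3264
  N–H: 6 × 386 = 2316
  O=O: 3 × 479 = 1437
  Σ(broken) = 7017 kJ
Bonds formed (products):
  C≡N: 2 × 909 = 1818
  C–H: 2 × 408 = 816
  O–H: 12 × 474 = 5688
  Σ(formed) = 8322 kJ
ΔH = Σ(broken) − Σ(formed) = 7017 − 8322 = −1305 kJ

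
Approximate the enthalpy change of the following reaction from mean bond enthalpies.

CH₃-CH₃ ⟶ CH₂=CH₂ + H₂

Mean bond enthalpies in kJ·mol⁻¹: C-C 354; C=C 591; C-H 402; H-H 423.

ΔH ≈ +144 kJ

Bonds broken (reactants):
  C-C: 1 × 354 = 354
  C-H: 6 × 402 = 2412
  Σ(broken) = 2766 kJ
Bonds formed (products):
  C-H: 4 × 402 = 1608
  C=C: 1 × 591 = 591
  H-H: 1 × 423 = 423
  Σ(formed) = 2622 kJ
ΔH = Σ(broken) − Σ(formed) = 2766 − 2622 = +144 kJ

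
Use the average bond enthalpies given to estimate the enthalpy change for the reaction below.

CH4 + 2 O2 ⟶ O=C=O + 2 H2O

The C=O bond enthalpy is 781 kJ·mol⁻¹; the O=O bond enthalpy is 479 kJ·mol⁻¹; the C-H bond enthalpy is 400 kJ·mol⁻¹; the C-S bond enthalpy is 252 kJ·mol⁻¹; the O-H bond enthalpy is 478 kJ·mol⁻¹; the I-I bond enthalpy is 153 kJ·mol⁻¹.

ΔH ≈ −916 kJ

Bonds broken (reactants):
  C-H: 4 × 400 = 1600
  O=O: 2 × 479 = 958
  Σ(broken) = 2558 kJ
Bonds formed (products):
  C=O: 2 × 781 = 1562
  O-H: 4 × 478 = 1912
  Σ(formed) = 3474 kJ
ΔH = Σ(broken) − Σ(formed) = 2558 − 3474 = −916 kJ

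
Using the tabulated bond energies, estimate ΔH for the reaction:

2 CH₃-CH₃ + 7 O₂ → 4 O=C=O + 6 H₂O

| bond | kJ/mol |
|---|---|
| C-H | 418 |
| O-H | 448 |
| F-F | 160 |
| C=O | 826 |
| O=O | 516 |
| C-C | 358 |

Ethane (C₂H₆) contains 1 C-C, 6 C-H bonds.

ΔH ≈ −2640 kJ

Bonds broken (reactants):
  C-C: 2 × 358 = 716
  C-H: 12 × 418 = 5016
  O=O: 7 × 516 = 3612
  Σ(broken) = 9344 kJ
Bonds formed (products):
  C=O: 8 × 826 = 6608
  O-H: 12 × 448 = 5376
  Σ(formed) = 11984 kJ
ΔH = Σ(broken) − Σ(formed) = 9344 − 11984 = −2640 kJ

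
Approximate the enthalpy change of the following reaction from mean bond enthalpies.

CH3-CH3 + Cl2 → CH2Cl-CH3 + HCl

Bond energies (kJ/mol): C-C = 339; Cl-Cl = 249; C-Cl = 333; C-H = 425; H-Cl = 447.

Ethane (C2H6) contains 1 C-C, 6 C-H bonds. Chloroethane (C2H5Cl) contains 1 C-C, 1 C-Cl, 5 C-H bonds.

ΔH ≈ −106 kJ

Bonds broken (reactants):
  C-C: 1 × 339 = 339
  C-H: 6 × 425 = 2550
  Cl-Cl: 1 × 249 = 249
  Σ(broken) = 3138 kJ
Bonds formed (products):
  C-C: 1 × 339 = 339
  C-Cl: 1 × 333 = 333
  C-H: 5 × 425 = 2125
  H-Cl: 1 × 447 = 447
  Σ(formed) = 3244 kJ
ΔH = Σ(broken) − Σ(formed) = 3138 − 3244 = −106 kJ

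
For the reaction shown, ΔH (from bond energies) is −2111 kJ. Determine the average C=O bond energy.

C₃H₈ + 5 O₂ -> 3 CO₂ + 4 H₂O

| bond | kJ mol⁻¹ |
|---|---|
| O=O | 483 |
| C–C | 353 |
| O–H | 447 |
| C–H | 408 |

Let D be the C=O bond energy.
Σ(broken) = 2×353 + 8×408 + 5×483 = 6385
Σ(formed) = 6×D + 8×447 = 3576 + 6D
ΔH = Σ(broken) − Σ(formed) = (6385) − (3576 + 6D) = +2809 − 6D
Setting this equal to −2111 kJ gives 6D = 4920, so D = 820 kJ/mol.

D(C=O) ≈ 820 kJ/mol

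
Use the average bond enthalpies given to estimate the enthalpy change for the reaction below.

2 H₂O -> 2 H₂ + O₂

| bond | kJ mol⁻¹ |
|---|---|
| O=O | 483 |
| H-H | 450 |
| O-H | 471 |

Bonds broken (reactants):
  O-H: 4 × 471 = 1884
  Σ(broken) = 1884 kJ
Bonds formed (products):
  H-H: 2 × 450 = 900
  O=O: 1 × 483 = 483
  Σ(formed) = 1383 kJ
ΔH = Σ(broken) − Σ(formed) = 1884 − 1383 = +501 kJ

ΔH ≈ +501 kJ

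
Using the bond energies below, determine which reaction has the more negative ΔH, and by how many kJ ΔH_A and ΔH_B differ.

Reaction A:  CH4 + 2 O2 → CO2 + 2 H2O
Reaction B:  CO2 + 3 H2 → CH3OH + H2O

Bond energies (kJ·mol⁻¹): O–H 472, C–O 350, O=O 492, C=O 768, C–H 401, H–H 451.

Reaction A, by 756 kJ

Reaction A:
  Bonds broken (reactants):
    C–H: 4 × 401 = 1604
    O=O: 2 × 492 = 984
    Σ(broken) = 2588 kJ
  Bonds formed (products):
    C=O: 2 × 768 = 1536
    O–H: 4 × 472 = 1888
    Σ(formed) = 3424 kJ
  ΔH_A = 2588 − 3424 = −836 kJ
Reaction B:
  Bonds broken (reactants):
    C=O: 2 × 768 = 1536
    H–H: 3 × 451 = 1353
    Σ(broken) = 2889 kJ
  Bonds formed (products):
    C–H: 3 × 401 = 1203
    C–O: 1 × 350 = 350
    O–H: 3 × 472 = 1416
    Σ(formed) = 2969 kJ
  ΔH_B = 2889 − 2969 = −80 kJ
ΔH_A − ΔH_B = −756 kJ, so reaction A has the more negative ΔH; |ΔH_A − ΔH_B| = 756 kJ.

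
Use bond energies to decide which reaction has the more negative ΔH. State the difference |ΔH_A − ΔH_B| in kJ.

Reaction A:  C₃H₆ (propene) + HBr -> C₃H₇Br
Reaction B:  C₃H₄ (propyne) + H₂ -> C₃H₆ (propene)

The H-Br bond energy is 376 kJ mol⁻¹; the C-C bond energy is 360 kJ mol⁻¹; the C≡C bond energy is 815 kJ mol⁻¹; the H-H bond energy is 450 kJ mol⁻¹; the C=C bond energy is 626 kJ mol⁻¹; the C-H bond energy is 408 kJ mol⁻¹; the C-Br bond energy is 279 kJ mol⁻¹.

Reaction A:
  Bonds broken (reactants):
    C-C: 1 × 360 = 360
    C-H: 6 × 408 = 2448
    C=C: 1 × 626 = 626
    H-Br: 1 × 376 = 376
    Σ(broken) = 3810 kJ
  Bonds formed (products):
    C-Br: 1 × 279 = 279
    C-C: 2 × 360 = 720
    C-H: 7 × 408 = 2856
    Σ(formed) = 3855 kJ
  ΔH_A = 3810 − 3855 = −45 kJ
Reaction B:
  Bonds broken (reactants):
    C≡C: 1 × 815 = 815
    C-C: 1 × 360 = 360
    C-H: 4 × 408 = 1632
    H-H: 1 × 450 = 450
    Σ(broken) = 3257 kJ
  Bonds formed (products):
    C-C: 1 × 360 = 360
    C-H: 6 × 408 = 2448
    C=C: 1 × 626 = 626
    Σ(formed) = 3434 kJ
  ΔH_B = 3257 − 3434 = −177 kJ
ΔH_A − ΔH_B = +132 kJ, so reaction B has the more negative ΔH; |ΔH_A − ΔH_B| = 132 kJ.

Reaction B, by 132 kJ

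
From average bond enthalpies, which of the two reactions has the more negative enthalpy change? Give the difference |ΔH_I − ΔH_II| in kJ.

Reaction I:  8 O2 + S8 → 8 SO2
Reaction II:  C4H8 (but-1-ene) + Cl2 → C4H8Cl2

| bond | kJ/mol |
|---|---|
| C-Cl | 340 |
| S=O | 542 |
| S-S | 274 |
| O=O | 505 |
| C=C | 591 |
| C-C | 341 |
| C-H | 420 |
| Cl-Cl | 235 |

Reaction I, by 2245 kJ

Reaction I:
  Bonds broken (reactants):
    O=O: 8 × 505 = 4040
    S-S: 8 × 274 = 2192
    Σ(broken) = 6232 kJ
  Bonds formed (products):
    S=O: 16 × 542 = 8672
    Σ(formed) = 8672 kJ
  ΔH_I = 6232 − 8672 = −2440 kJ
Reaction II:
  Bonds broken (reactants):
    C-C: 2 × 341 = 682
    C-H: 8 × 420 = 3360
    C=C: 1 × 591 = 591
    Cl-Cl: 1 × 235 = 235
    Σ(broken) = 4868 kJ
  Bonds formed (products):
    C-C: 3 × 341 = 1023
    C-Cl: 2 × 340 = 680
    C-H: 8 × 420 = 3360
    Σ(formed) = 5063 kJ
  ΔH_II = 4868 − 5063 = −195 kJ
ΔH_I − ΔH_II = −2245 kJ, so reaction I has the more negative ΔH; |ΔH_I − ΔH_II| = 2245 kJ.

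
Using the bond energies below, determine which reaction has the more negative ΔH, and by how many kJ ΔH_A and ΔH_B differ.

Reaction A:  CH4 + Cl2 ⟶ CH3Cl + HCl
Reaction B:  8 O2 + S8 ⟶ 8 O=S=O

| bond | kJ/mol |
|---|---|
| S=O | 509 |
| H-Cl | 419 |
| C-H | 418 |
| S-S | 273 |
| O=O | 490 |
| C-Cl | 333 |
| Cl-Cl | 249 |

Reaction A:
  Bonds broken (reactants):
    C-H: 4 × 418 = 1672
    Cl-Cl: 1 × 249 = 249
    Σ(broken) = 1921 kJ
  Bonds formed (products):
    C-Cl: 1 × 333 = 333
    C-H: 3 × 418 = 1254
    H-Cl: 1 × 419 = 419
    Σ(formed) = 2006 kJ
  ΔH_A = 1921 − 2006 = −85 kJ
Reaction B:
  Bonds broken (reactants):
    O=O: 8 × 490 = 3920
    S-S: 8 × 273 = 2184
    Σ(broken) = 6104 kJ
  Bonds formed (products):
    S=O: 16 × 509 = 8144
    Σ(formed) = 8144 kJ
  ΔH_B = 6104 − 8144 = −2040 kJ
ΔH_A − ΔH_B = +1955 kJ, so reaction B has the more negative ΔH; |ΔH_A − ΔH_B| = 1955 kJ.

Reaction B, by 1955 kJ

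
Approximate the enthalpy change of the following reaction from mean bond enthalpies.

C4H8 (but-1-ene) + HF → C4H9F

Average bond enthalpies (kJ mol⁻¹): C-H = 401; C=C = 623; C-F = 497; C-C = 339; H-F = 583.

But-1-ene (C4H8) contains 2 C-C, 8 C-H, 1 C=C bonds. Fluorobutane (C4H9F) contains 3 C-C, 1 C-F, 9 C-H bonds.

Bonds broken (reactants):
  C-C: 2 × 339 = 678
  C-H: 8 × 401 = 3208
  C=C: 1 × 623 = 623
  H-F: 1 × 583 = 583
  Σ(broken) = 5092 kJ
Bonds formed (products):
  C-C: 3 × 339 = 1017
  C-F: 1 × 497 = 497
  C-H: 9 × 401 = 3609
  Σ(formed) = 5123 kJ
ΔH = Σ(broken) − Σ(formed) = 5092 − 5123 = −31 kJ

ΔH ≈ −31 kJ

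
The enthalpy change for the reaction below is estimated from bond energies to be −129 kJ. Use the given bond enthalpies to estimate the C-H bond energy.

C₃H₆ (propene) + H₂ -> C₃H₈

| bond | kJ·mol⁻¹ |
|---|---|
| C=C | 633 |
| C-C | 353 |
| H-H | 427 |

D(C-H) ≈ 418 kJ/mol

Let D be the C-H bond energy.
Σ(broken) = 1×353 + 6×D + 1×633 + 1×427 = 1413 + 6D
Σ(formed) = 2×353 + 8×D = 706 + 8D
ΔH = Σ(broken) − Σ(formed) = (1413 + 6D) − (706 + 8D) = +707 − 2D
Setting this equal to −129 kJ gives 2D = 836, so D = 418 kJ/mol.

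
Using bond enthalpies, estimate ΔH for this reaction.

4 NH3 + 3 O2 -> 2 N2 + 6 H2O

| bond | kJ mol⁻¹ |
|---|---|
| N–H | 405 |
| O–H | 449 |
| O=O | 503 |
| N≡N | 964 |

ΔH ≈ −947 kJ

Bonds broken (reactants):
  N–H: 12 × 405 = 4860
  O=O: 3 × 503 = 1509
  Σ(broken) = 6369 kJ
Bonds formed (products):
  N≡N: 2 × 964 = 1928
  O–H: 12 × 449 = 5388
  Σ(formed) = 7316 kJ
ΔH = Σ(broken) − Σ(formed) = 6369 − 7316 = −947 kJ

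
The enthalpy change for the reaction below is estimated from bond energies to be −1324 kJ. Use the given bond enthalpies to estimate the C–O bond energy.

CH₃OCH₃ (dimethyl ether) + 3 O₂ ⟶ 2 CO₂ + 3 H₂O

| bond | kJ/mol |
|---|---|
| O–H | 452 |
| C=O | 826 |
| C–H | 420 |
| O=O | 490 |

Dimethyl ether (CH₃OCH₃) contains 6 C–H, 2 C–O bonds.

Let D be the C–O bond energy.
Σ(broken) = 6×420 + 2×D + 3×490 = 3990 + 2D
Σ(formed) = 4×826 + 6×452 = 6016
ΔH = Σ(broken) − Σ(formed) = (3990 + 2D) − (6016) = −2026 + 2D
Setting this equal to −1324 kJ gives 2D = 702, so D = 351 kJ/mol.

D(C–O) ≈ 351 kJ/mol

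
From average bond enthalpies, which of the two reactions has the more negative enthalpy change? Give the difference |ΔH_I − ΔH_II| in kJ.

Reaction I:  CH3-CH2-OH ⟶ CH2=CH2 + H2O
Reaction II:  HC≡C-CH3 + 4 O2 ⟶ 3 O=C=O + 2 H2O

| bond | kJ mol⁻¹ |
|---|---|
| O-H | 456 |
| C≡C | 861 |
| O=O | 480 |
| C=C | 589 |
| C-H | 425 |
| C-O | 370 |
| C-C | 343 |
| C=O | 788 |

Reaction I:
  Bonds broken (reactants):
    C-C: 1 × 343 = 343
    C-H: 5 × 425 = 2125
    C-O: 1 × 370 = 370
    O-H: 1 × 456 = 456
    Σ(broken) = 3294 kJ
  Bonds formed (products):
    C-H: 4 × 425 = 1700
    C=C: 1 × 589 = 589
    O-H: 2 × 456 = 912
    Σ(formed) = 3201 kJ
  ΔH_I = 3294 − 3201 = +93 kJ
Reaction II:
  Bonds broken (reactants):
    C≡C: 1 × 861 = 861
    C-C: 1 × 343 = 343
    C-H: 4 × 425 = 1700
    O=O: 4 × 480 = 1920
    Σ(broken) = 4824 kJ
  Bonds formed (products):
    C=O: 6 × 788 = 4728
    O-H: 4 × 456 = 1824
    Σ(formed) = 6552 kJ
  ΔH_II = 4824 − 6552 = −1728 kJ
ΔH_I − ΔH_II = +1821 kJ, so reaction II has the more negative ΔH; |ΔH_I − ΔH_II| = 1821 kJ.

Reaction II, by 1821 kJ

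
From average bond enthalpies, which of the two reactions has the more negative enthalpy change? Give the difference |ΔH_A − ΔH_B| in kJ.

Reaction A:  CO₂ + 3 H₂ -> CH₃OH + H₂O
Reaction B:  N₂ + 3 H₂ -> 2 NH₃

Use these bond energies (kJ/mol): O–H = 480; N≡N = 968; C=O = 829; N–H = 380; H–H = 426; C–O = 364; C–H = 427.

Reaction A:
  Bonds broken (reactants):
    C=O: 2 × 829 = 1658
    H–H: 3 × 426 = 1278
    Σ(broken) = 2936 kJ
  Bonds formed (products):
    C–H: 3 × 427 = 1281
    C–O: 1 × 364 = 364
    O–H: 3 × 480 = 1440
    Σ(formed) = 3085 kJ
  ΔH_A = 2936 − 3085 = −149 kJ
Reaction B:
  Bonds broken (reactants):
    H–H: 3 × 426 = 1278
    N≡N: 1 × 968 = 968
    Σ(broken) = 2246 kJ
  Bonds formed (products):
    N–H: 6 × 380 = 2280
    Σ(formed) = 2280 kJ
  ΔH_B = 2246 − 2280 = −34 kJ
ΔH_A − ΔH_B = −115 kJ, so reaction A has the more negative ΔH; |ΔH_A − ΔH_B| = 115 kJ.

Reaction A, by 115 kJ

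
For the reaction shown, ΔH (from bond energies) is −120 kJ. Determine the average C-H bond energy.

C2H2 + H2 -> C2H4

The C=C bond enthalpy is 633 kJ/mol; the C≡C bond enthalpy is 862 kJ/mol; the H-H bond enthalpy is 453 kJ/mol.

D(C-H) ≈ 401 kJ/mol

Let D be the C-H bond energy.
Σ(broken) = 1×862 + 2×D + 1×453 = 1315 + 2D
Σ(formed) = 4×D + 1×633 = 633 + 4D
ΔH = Σ(broken) − Σ(formed) = (1315 + 2D) − (633 + 4D) = +682 − 2D
Setting this equal to −120 kJ gives 2D = 802, so D = 401 kJ/mol.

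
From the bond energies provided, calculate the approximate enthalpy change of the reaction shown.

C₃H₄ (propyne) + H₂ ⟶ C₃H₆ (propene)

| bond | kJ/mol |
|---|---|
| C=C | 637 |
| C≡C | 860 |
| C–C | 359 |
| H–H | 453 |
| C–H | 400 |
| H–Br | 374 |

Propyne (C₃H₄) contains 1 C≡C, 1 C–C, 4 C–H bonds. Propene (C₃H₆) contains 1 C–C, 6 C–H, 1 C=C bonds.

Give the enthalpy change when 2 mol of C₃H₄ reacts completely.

ΔH = −248 kJ

Bonds broken (reactants):
  C≡C: 1 × 860 = 860
  C–C: 1 × 359 = 359
  C–H: 4 × 400 = 1600
  H–H: 1 × 453 = 453
  Σ(broken) = 3272 kJ
Bonds formed (products):
  C–C: 1 × 359 = 359
  C–H: 6 × 400 = 2400
  C=C: 1 × 637 = 637
  Σ(formed) = 3396 kJ
ΔH = Σ(broken) − Σ(formed) = 3272 − 3396 = −124 kJ
For 2× the reaction as written: 2 × (−124) = −248 kJ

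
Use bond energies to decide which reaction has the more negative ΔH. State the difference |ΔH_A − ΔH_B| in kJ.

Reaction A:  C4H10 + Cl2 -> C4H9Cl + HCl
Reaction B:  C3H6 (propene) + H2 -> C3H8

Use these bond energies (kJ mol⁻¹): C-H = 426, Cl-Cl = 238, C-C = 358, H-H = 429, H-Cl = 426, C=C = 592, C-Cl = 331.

Reaction B, by 96 kJ

Reaction A:
  Bonds broken (reactants):
    C-C: 3 × 358 = 1074
    C-H: 10 × 426 = 4260
    Cl-Cl: 1 × 238 = 238
    Σ(broken) = 5572 kJ
  Bonds formed (products):
    C-C: 3 × 358 = 1074
    C-Cl: 1 × 331 = 331
    C-H: 9 × 426 = 3834
    H-Cl: 1 × 426 = 426
    Σ(formed) = 5665 kJ
  ΔH_A = 5572 − 5665 = −93 kJ
Reaction B:
  Bonds broken (reactants):
    C-C: 1 × 358 = 358
    C-H: 6 × 426 = 2556
    C=C: 1 × 592 = 592
    H-H: 1 × 429 = 429
    Σ(broken) = 3935 kJ
  Bonds formed (products):
    C-C: 2 × 358 = 716
    C-H: 8 × 426 = 3408
    Σ(formed) = 4124 kJ
  ΔH_B = 3935 − 4124 = −189 kJ
ΔH_A − ΔH_B = +96 kJ, so reaction B has the more negative ΔH; |ΔH_A − ΔH_B| = 96 kJ.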